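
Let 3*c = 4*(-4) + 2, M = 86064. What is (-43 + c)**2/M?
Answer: 1859/70416 ≈ 0.026400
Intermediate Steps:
c = -14/3 (c = (4*(-4) + 2)/3 = (-16 + 2)/3 = (1/3)*(-14) = -14/3 ≈ -4.6667)
(-43 + c)**2/M = (-43 - 14/3)**2/86064 = (-143/3)**2*(1/86064) = (20449/9)*(1/86064) = 1859/70416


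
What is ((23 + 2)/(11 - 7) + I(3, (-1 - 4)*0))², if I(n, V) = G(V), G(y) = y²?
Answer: 625/16 ≈ 39.063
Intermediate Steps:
I(n, V) = V²
((23 + 2)/(11 - 7) + I(3, (-1 - 4)*0))² = ((23 + 2)/(11 - 7) + ((-1 - 4)*0)²)² = (25/4 + (-5*0)²)² = (25*(¼) + 0²)² = (25/4 + 0)² = (25/4)² = 625/16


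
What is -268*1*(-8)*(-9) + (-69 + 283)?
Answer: -19082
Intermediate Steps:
-268*1*(-8)*(-9) + (-69 + 283) = -(-2144)*(-9) + 214 = -268*72 + 214 = -19296 + 214 = -19082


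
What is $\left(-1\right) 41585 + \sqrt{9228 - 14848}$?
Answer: $-41585 + 2 i \sqrt{1405} \approx -41585.0 + 74.967 i$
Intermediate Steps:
$\left(-1\right) 41585 + \sqrt{9228 - 14848} = -41585 + \sqrt{-5620} = -41585 + 2 i \sqrt{1405}$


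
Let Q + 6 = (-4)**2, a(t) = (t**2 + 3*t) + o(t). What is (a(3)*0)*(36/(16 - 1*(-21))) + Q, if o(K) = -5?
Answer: 10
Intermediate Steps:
a(t) = -5 + t**2 + 3*t (a(t) = (t**2 + 3*t) - 5 = -5 + t**2 + 3*t)
Q = 10 (Q = -6 + (-4)**2 = -6 + 16 = 10)
(a(3)*0)*(36/(16 - 1*(-21))) + Q = ((-5 + 3**2 + 3*3)*0)*(36/(16 - 1*(-21))) + 10 = ((-5 + 9 + 9)*0)*(36/(16 + 21)) + 10 = (13*0)*(36/37) + 10 = 0*(36*(1/37)) + 10 = 0*(36/37) + 10 = 0 + 10 = 10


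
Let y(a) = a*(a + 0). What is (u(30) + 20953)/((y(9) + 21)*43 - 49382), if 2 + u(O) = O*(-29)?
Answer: -20081/44996 ≈ -0.44628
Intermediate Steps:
y(a) = a**2 (y(a) = a*a = a**2)
u(O) = -2 - 29*O (u(O) = -2 + O*(-29) = -2 - 29*O)
(u(30) + 20953)/((y(9) + 21)*43 - 49382) = ((-2 - 29*30) + 20953)/((9**2 + 21)*43 - 49382) = ((-2 - 870) + 20953)/((81 + 21)*43 - 49382) = (-872 + 20953)/(102*43 - 49382) = 20081/(4386 - 49382) = 20081/(-44996) = 20081*(-1/44996) = -20081/44996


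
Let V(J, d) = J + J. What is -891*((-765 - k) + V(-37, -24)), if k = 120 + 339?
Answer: 1156518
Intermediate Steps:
V(J, d) = 2*J
k = 459
-891*((-765 - k) + V(-37, -24)) = -891*((-765 - 1*459) + 2*(-37)) = -891*((-765 - 459) - 74) = -891*(-1224 - 74) = -891*(-1298) = 1156518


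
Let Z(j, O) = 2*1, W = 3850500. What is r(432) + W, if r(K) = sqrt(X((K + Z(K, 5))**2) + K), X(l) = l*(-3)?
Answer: 3850500 + 2*I*sqrt(141159) ≈ 3.8505e+6 + 751.42*I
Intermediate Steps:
Z(j, O) = 2
X(l) = -3*l
r(K) = sqrt(K - 3*(2 + K)**2) (r(K) = sqrt(-3*(K + 2)**2 + K) = sqrt(-3*(2 + K)**2 + K) = sqrt(K - 3*(2 + K)**2))
r(432) + W = sqrt(432 - 3*(2 + 432)**2) + 3850500 = sqrt(432 - 3*434**2) + 3850500 = sqrt(432 - 3*188356) + 3850500 = sqrt(432 - 565068) + 3850500 = sqrt(-564636) + 3850500 = 2*I*sqrt(141159) + 3850500 = 3850500 + 2*I*sqrt(141159)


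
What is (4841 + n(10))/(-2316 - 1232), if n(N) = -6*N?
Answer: -4781/3548 ≈ -1.3475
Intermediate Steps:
(4841 + n(10))/(-2316 - 1232) = (4841 - 6*10)/(-2316 - 1232) = (4841 - 60)/(-3548) = 4781*(-1/3548) = -4781/3548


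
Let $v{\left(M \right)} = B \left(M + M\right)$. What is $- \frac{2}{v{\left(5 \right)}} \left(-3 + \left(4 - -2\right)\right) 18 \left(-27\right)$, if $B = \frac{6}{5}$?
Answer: $243$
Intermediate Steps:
$B = \frac{6}{5}$ ($B = 6 \cdot \frac{1}{5} = \frac{6}{5} \approx 1.2$)
$v{\left(M \right)} = \frac{12 M}{5}$ ($v{\left(M \right)} = \frac{6 \left(M + M\right)}{5} = \frac{6 \cdot 2 M}{5} = \frac{12 M}{5}$)
$- \frac{2}{v{\left(5 \right)}} \left(-3 + \left(4 - -2\right)\right) 18 \left(-27\right) = - \frac{2}{\frac{12}{5} \cdot 5} \left(-3 + \left(4 - -2\right)\right) 18 \left(-27\right) = - \frac{2}{12} \left(-3 + \left(4 + 2\right)\right) 18 \left(-27\right) = \left(-2\right) \frac{1}{12} \left(-3 + 6\right) 18 \left(-27\right) = \left(- \frac{1}{6}\right) 3 \cdot 18 \left(-27\right) = \left(- \frac{1}{2}\right) 18 \left(-27\right) = \left(-9\right) \left(-27\right) = 243$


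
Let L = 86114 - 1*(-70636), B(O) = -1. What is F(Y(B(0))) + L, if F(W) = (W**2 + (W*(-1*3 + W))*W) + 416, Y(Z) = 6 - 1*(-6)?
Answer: 158606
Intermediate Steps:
Y(Z) = 12 (Y(Z) = 6 + 6 = 12)
L = 156750 (L = 86114 + 70636 = 156750)
F(W) = 416 + W**2 + W**2*(-3 + W) (F(W) = (W**2 + (W*(-3 + W))*W) + 416 = (W**2 + W**2*(-3 + W)) + 416 = 416 + W**2 + W**2*(-3 + W))
F(Y(B(0))) + L = (416 + 12**3 - 2*12**2) + 156750 = (416 + 1728 - 2*144) + 156750 = (416 + 1728 - 288) + 156750 = 1856 + 156750 = 158606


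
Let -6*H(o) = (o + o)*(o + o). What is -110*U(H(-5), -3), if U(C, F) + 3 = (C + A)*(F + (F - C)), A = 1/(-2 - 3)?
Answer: 181082/9 ≈ 20120.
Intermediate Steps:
A = -⅕ (A = 1/(-5) = -⅕ ≈ -0.20000)
H(o) = -2*o²/3 (H(o) = -(o + o)*(o + o)/6 = -2*o*2*o/6 = -2*o²/3)
U(C, F) = -3 + (-⅕ + C)*(-C + 2*F) (U(C, F) = -3 + (C - ⅕)*(F + (F - C)) = -3 + (-⅕ + C)*(-C + 2*F))
-110*U(H(-5), -3) = -110*(-3 - (-⅔*(-5)²)² - ⅖*(-3) + (-⅔*(-5)²)/5 + 2*(-⅔*(-5)²)*(-3)) = -110*(-3 - (-⅔*25)² + 6/5 + (-⅔*25)/5 + 2*(-⅔*25)*(-3)) = -110*(-3 - (-50/3)² + 6/5 + (⅕)*(-50/3) + 2*(-50/3)*(-3)) = -110*(-3 - 1*2500/9 + 6/5 - 10/3 + 100) = -110*(-3 - 2500/9 + 6/5 - 10/3 + 100) = -110*(-8231/45) = 181082/9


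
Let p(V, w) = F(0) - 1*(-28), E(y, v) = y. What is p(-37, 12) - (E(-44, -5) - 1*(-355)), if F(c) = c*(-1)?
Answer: -283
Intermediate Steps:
F(c) = -c
p(V, w) = 28 (p(V, w) = -1*0 - 1*(-28) = 0 + 28 = 28)
p(-37, 12) - (E(-44, -5) - 1*(-355)) = 28 - (-44 - 1*(-355)) = 28 - (-44 + 355) = 28 - 1*311 = 28 - 311 = -283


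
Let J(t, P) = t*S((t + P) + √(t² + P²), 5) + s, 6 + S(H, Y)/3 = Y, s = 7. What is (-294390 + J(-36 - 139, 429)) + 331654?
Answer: 37796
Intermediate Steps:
S(H, Y) = -18 + 3*Y
J(t, P) = 7 - 3*t (J(t, P) = t*(-18 + 3*5) + 7 = t*(-18 + 15) + 7 = t*(-3) + 7 = -3*t + 7 = 7 - 3*t)
(-294390 + J(-36 - 139, 429)) + 331654 = (-294390 + (7 - 3*(-36 - 139))) + 331654 = (-294390 + (7 - 3*(-175))) + 331654 = (-294390 + (7 + 525)) + 331654 = (-294390 + 532) + 331654 = -293858 + 331654 = 37796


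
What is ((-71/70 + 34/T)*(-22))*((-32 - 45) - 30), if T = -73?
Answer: -8901651/2555 ≈ -3484.0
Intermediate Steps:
((-71/70 + 34/T)*(-22))*((-32 - 45) - 30) = ((-71/70 + 34/(-73))*(-22))*((-32 - 45) - 30) = ((-71*1/70 + 34*(-1/73))*(-22))*(-77 - 30) = ((-71/70 - 34/73)*(-22))*(-107) = -7563/5110*(-22)*(-107) = (83193/2555)*(-107) = -8901651/2555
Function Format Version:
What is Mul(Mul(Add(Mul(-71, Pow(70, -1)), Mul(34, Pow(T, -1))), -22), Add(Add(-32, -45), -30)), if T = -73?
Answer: Rational(-8901651, 2555) ≈ -3484.0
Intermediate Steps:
Mul(Mul(Add(Mul(-71, Pow(70, -1)), Mul(34, Pow(T, -1))), -22), Add(Add(-32, -45), -30)) = Mul(Mul(Add(Mul(-71, Pow(70, -1)), Mul(34, Pow(-73, -1))), -22), Add(Add(-32, -45), -30)) = Mul(Mul(Add(Mul(-71, Rational(1, 70)), Mul(34, Rational(-1, 73))), -22), Add(-77, -30)) = Mul(Mul(Add(Rational(-71, 70), Rational(-34, 73)), -22), -107) = Mul(Mul(Rational(-7563, 5110), -22), -107) = Mul(Rational(83193, 2555), -107) = Rational(-8901651, 2555)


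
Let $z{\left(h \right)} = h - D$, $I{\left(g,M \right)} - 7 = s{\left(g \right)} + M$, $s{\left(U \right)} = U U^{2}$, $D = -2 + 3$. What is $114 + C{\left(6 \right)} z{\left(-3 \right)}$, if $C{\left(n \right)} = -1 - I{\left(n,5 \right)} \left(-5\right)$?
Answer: $-4442$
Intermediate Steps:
$D = 1$
$s{\left(U \right)} = U^{3}$
$I{\left(g,M \right)} = 7 + M + g^{3}$ ($I{\left(g,M \right)} = 7 + \left(g^{3} + M\right) = 7 + \left(M + g^{3}\right) = 7 + M + g^{3}$)
$z{\left(h \right)} = -1 + h$ ($z{\left(h \right)} = h - 1 = -1 + h$)
$C{\left(n \right)} = 59 + 5 n^{3}$ ($C{\left(n \right)} = -1 - \left(7 + 5 + n^{3}\right) \left(-5\right) = -1 - \left(12 + n^{3}\right) \left(-5\right) = -1 - \left(-60 - 5 n^{3}\right) = -1 + \left(60 + 5 n^{3}\right) = 59 + 5 n^{3}$)
$114 + C{\left(6 \right)} z{\left(-3 \right)} = 114 + \left(59 + 5 \cdot 6^{3}\right) \left(-1 - 3\right) = 114 + \left(59 + 5 \cdot 216\right) \left(-4\right) = 114 + \left(59 + 1080\right) \left(-4\right) = 114 + 1139 \left(-4\right) = 114 - 4556 = -4442$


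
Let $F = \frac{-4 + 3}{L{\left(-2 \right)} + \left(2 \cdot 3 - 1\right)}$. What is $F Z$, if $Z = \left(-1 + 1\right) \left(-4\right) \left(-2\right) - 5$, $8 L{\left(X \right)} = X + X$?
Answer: $\frac{10}{9} \approx 1.1111$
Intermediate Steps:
$L{\left(X \right)} = \frac{X}{4}$ ($L{\left(X \right)} = \frac{X + X}{8} = \frac{2 X}{8} = \frac{X}{4}$)
$F = - \frac{2}{9}$ ($F = \frac{-4 + 3}{\frac{1}{4} \left(-2\right) + \left(2 \cdot 3 - 1\right)} = - \frac{1}{- \frac{1}{2} + \left(6 - 1\right)} = - \frac{1}{- \frac{1}{2} + 5} = - \frac{1}{\frac{9}{2}} = \left(-1\right) \frac{2}{9} = - \frac{2}{9} \approx -0.22222$)
$Z = -5$ ($Z = 0 \left(-4\right) \left(-2\right) - 5 = 0 \left(-2\right) - 5 = 0 - 5 = -5$)
$F Z = \left(- \frac{2}{9}\right) \left(-5\right) = \frac{10}{9}$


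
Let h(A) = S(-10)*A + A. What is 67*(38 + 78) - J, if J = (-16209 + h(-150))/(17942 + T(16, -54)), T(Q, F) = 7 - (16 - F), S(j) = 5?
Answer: 138972697/17879 ≈ 7773.0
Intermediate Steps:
T(Q, F) = -9 + F (T(Q, F) = 7 + (-16 + F) = -9 + F)
h(A) = 6*A (h(A) = 5*A + A = 6*A)
J = -17109/17879 (J = (-16209 + 6*(-150))/(17942 + (-9 - 54)) = (-16209 - 900)/(17942 - 63) = -17109/17879 ≈ -0.95693)
67*(38 + 78) - J = 67*(38 + 78) - 1*(-17109/17879) = 67*116 + 17109/17879 = 7772 + 17109/17879 = 138972697/17879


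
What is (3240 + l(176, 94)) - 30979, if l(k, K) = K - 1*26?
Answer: -27671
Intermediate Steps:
l(k, K) = -26 + K (l(k, K) = K - 26 = -26 + K)
(3240 + l(176, 94)) - 30979 = (3240 + (-26 + 94)) - 30979 = (3240 + 68) - 30979 = 3308 - 30979 = -27671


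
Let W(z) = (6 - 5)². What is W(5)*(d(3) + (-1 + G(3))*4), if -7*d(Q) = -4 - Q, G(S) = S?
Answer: 9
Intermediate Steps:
W(z) = 1 (W(z) = 1² = 1)
d(Q) = 4/7 + Q/7 (d(Q) = -(-4 - Q)/7 = 4/7 + Q/7)
W(5)*(d(3) + (-1 + G(3))*4) = 1*((4/7 + (⅐)*3) + (-1 + 3)*4) = 1*((4/7 + 3/7) + 2*4) = 1*(1 + 8) = 1*9 = 9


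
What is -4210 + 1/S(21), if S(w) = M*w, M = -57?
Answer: -5039371/1197 ≈ -4210.0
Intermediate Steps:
S(w) = -57*w
-4210 + 1/S(21) = -4210 + 1/(-57*21) = -4210 + 1/(-1197) = -4210 - 1/1197 = -5039371/1197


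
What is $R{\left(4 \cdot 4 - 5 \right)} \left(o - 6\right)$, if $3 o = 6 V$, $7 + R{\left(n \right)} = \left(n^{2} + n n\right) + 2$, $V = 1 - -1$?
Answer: $-474$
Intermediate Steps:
$V = 2$ ($V = 1 + 1 = 2$)
$R{\left(n \right)} = -5 + 2 n^{2}$ ($R{\left(n \right)} = -7 + \left(\left(n^{2} + n n\right) + 2\right) = -7 + \left(\left(n^{2} + n^{2}\right) + 2\right) = -7 + \left(2 n^{2} + 2\right) = -7 + \left(2 + 2 n^{2}\right) = -5 + 2 n^{2}$)
$o = 4$ ($o = \frac{6 \cdot 2}{3} = \frac{1}{3} \cdot 12 = 4$)
$R{\left(4 \cdot 4 - 5 \right)} \left(o - 6\right) = \left(-5 + 2 \left(4 \cdot 4 - 5\right)^{2}\right) \left(4 - 6\right) = \left(-5 + 2 \left(16 - 5\right)^{2}\right) \left(-2\right) = \left(-5 + 2 \cdot 11^{2}\right) \left(-2\right) = \left(-5 + 2 \cdot 121\right) \left(-2\right) = \left(-5 + 242\right) \left(-2\right) = 237 \left(-2\right) = -474$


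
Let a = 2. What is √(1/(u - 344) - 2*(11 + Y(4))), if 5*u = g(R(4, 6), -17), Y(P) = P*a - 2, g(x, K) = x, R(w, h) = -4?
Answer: 31*I*√26291/862 ≈ 5.8312*I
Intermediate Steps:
Y(P) = -2 + 2*P (Y(P) = P*2 - 2 = 2*P - 2 = -2 + 2*P)
u = -⅘ (u = (⅕)*(-4) = -⅘ ≈ -0.80000)
√(1/(u - 344) - 2*(11 + Y(4))) = √(1/(-⅘ - 344) - 2*(11 + (-2 + 2*4))) = √(1/(-1724/5) - 2*(11 + (-2 + 8))) = √(-5/1724 - 2*(11 + 6)) = √(-5/1724 - 2*17) = √(-5/1724 - 34) = √(-58621/1724) = 31*I*√26291/862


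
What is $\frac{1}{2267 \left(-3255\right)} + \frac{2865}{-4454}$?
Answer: $- \frac{21141082979}{32866444590} \approx -0.64324$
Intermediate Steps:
$\frac{1}{2267 \left(-3255\right)} + \frac{2865}{-4454} = \frac{1}{2267} \left(- \frac{1}{3255}\right) + 2865 \left(- \frac{1}{4454}\right) = - \frac{1}{7379085} - \frac{2865}{4454} = - \frac{21141082979}{32866444590}$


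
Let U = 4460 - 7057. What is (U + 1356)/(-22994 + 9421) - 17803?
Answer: -241638878/13573 ≈ -17803.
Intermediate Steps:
U = -2597
(U + 1356)/(-22994 + 9421) - 17803 = (-2597 + 1356)/(-22994 + 9421) - 17803 = -1241/(-13573) - 17803 = -1241*(-1/13573) - 17803 = 1241/13573 - 17803 = -241638878/13573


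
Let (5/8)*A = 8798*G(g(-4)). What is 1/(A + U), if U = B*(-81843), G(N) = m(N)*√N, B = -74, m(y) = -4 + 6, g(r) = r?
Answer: 75704775/458536667883698 - 351920*I/229268333941849 ≈ 1.651e-7 - 1.535e-9*I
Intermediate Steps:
m(y) = 2
G(N) = 2*√N
A = 281536*I/5 (A = 8*(8798*(2*√(-4)))/5 = 8*(8798*(2*(2*I)))/5 = 8*(8798*(4*I))/5 = 8*(35192*I)/5 = 281536*I/5 ≈ 56307.0*I)
U = 6056382 (U = -74*(-81843) = 6056382)
1/(A + U) = 1/(281536*I/5 + 6056382) = 1/(6056382 + 281536*I/5) = 25*(6056382 - 281536*I/5)/917073335767396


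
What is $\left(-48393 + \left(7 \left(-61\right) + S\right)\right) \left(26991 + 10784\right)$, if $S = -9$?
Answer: $-1844515475$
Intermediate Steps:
$\left(-48393 + \left(7 \left(-61\right) + S\right)\right) \left(26991 + 10784\right) = \left(-48393 + \left(7 \left(-61\right) - 9\right)\right) \left(26991 + 10784\right) = \left(-48393 - 436\right) 37775 = \left(-48829\right) 37775 = -1844515475$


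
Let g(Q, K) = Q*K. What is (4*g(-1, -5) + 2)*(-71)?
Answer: -1562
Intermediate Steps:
g(Q, K) = K*Q
(4*g(-1, -5) + 2)*(-71) = (4*(-5*(-1)) + 2)*(-71) = (4*5 + 2)*(-71) = (20 + 2)*(-71) = 22*(-71) = -1562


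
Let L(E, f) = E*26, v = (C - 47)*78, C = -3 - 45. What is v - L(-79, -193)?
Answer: -5356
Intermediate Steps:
C = -48
v = -7410 (v = (-48 - 47)*78 = -95*78 = -7410)
L(E, f) = 26*E
v - L(-79, -193) = -7410 - 26*(-79) = -7410 - 1*(-2054) = -7410 + 2054 = -5356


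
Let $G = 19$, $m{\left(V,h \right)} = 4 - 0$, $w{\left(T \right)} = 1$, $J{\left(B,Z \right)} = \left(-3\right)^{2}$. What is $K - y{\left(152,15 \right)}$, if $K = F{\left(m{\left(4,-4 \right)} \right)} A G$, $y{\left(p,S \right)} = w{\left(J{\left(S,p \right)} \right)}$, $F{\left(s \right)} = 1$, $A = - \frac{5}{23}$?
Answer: $- \frac{118}{23} \approx -5.1304$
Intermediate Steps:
$J{\left(B,Z \right)} = 9$
$m{\left(V,h \right)} = 4$ ($m{\left(V,h \right)} = 4 + 0 = 4$)
$A = - \frac{5}{23}$ ($A = \left(-5\right) \frac{1}{23} = - \frac{5}{23} \approx -0.21739$)
$y{\left(p,S \right)} = 1$
$K = - \frac{95}{23}$ ($K = 1 \left(- \frac{5}{23}\right) 19 = \left(- \frac{5}{23}\right) 19 = - \frac{95}{23} \approx -4.1304$)
$K - y{\left(152,15 \right)} = - \frac{95}{23} - 1 = - \frac{118}{23}$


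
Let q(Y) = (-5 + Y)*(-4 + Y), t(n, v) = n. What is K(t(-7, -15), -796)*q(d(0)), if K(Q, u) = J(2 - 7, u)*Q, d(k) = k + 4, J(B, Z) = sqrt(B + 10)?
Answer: 0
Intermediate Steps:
J(B, Z) = sqrt(10 + B)
d(k) = 4 + k
K(Q, u) = Q*sqrt(5) (K(Q, u) = sqrt(10 + (2 - 7))*Q = sqrt(10 - 5)*Q = sqrt(5)*Q = Q*sqrt(5))
K(t(-7, -15), -796)*q(d(0)) = (-7*sqrt(5))*(20 + (4 + 0)**2 - 9*(4 + 0)) = (-7*sqrt(5))*(20 + 4**2 - 9*4) = (-7*sqrt(5))*(20 + 16 - 36) = -7*sqrt(5)*0 = 0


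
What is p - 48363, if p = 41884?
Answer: -6479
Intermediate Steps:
p - 48363 = 41884 - 48363 = -6479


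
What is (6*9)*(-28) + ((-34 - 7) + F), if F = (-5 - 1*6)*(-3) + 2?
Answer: -1518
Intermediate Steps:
F = 35 (F = (-5 - 6)*(-3) + 2 = -11*(-3) + 2 = 33 + 2 = 35)
(6*9)*(-28) + ((-34 - 7) + F) = (6*9)*(-28) + ((-34 - 7) + 35) = 54*(-28) + (-41 + 35) = -1512 - 6 = -1518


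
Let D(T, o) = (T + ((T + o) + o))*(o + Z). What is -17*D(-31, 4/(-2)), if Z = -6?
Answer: -8976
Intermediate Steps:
D(T, o) = (-6 + o)*(2*T + 2*o) (D(T, o) = (T + ((T + o) + o))*(o - 6) = (T + (T + 2*o))*(-6 + o) = (2*T + 2*o)*(-6 + o) = (-6 + o)*(2*T + 2*o))
-17*D(-31, 4/(-2)) = -17*(-12*(-31) - 48/(-2) + 2*(4/(-2))² + 2*(-31)*(4/(-2))) = -17*(372 - 48*(-1)/2 + 2*(4*(-½))² + 2*(-31)*(4*(-½))) = -17*(372 - 12*(-2) + 2*(-2)² + 2*(-31)*(-2)) = -17*(372 + 24 + 2*4 + 124) = -17*(372 + 24 + 8 + 124) = -17*528 = -8976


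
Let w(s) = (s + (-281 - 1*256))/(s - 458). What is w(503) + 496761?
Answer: 22354211/45 ≈ 4.9676e+5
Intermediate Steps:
w(s) = (-537 + s)/(-458 + s) (w(s) = (s + (-281 - 256))/(-458 + s) = (s - 537)/(-458 + s) = (-537 + s)/(-458 + s))
w(503) + 496761 = (-537 + 503)/(-458 + 503) + 496761 = -34/45 + 496761 = 22354211/45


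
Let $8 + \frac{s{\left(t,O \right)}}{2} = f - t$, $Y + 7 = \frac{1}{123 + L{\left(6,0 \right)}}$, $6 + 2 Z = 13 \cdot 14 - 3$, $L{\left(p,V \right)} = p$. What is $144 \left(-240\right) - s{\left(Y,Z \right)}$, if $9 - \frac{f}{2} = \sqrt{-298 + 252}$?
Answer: $- \frac{4462624}{129} + 4 i \sqrt{46} \approx -34594.0 + 27.129 i$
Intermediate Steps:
$Z = \frac{173}{2}$ ($Z = -3 + \frac{13 \cdot 14 - 3}{2} = -3 + \frac{182 - 3}{2} = -3 + \frac{1}{2} \cdot 179 = -3 + \frac{179}{2} = \frac{173}{2} \approx 86.5$)
$f = 18 - 2 i \sqrt{46}$ ($f = 18 - 2 \sqrt{-298 + 252} = 18 - 2 \sqrt{-46} = 18 - 2 i \sqrt{46} \approx 18.0 - 13.565 i$)
$Y = - \frac{902}{129}$ ($Y = -7 + \frac{1}{123 + 6} = -7 + \frac{1}{129} = - \frac{902}{129} \approx -6.9922$)
$s{\left(t,O \right)} = 20 - 2 t - 4 i \sqrt{46}$ ($s{\left(t,O \right)} = -16 + 2 \left(\left(18 - 2 i \sqrt{46}\right) - t\right) = -16 + 2 \left(18 - t - 2 i \sqrt{46}\right) = -16 - \left(-36 + 2 t + 4 i \sqrt{46}\right) = 20 - 2 t - 4 i \sqrt{46}$)
$144 \left(-240\right) - s{\left(Y,Z \right)} = 144 \left(-240\right) - \left(20 - - \frac{1804}{129} - 4 i \sqrt{46}\right) = -34560 - \left(20 + \frac{1804}{129} - 4 i \sqrt{46}\right) = -34560 - \left(\frac{4384}{129} - 4 i \sqrt{46}\right) = - \frac{4462624}{129} + 4 i \sqrt{46}$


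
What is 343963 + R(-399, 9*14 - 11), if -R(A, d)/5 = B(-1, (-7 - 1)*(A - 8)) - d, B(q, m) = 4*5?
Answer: 344438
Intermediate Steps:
B(q, m) = 20
R(A, d) = -100 + 5*d (R(A, d) = -5*(20 - d) = -100 + 5*d)
343963 + R(-399, 9*14 - 11) = 343963 + (-100 + 5*(9*14 - 11)) = 343963 + (-100 + 5*(126 - 11)) = 343963 + (-100 + 5*115) = 343963 + (-100 + 575) = 343963 + 475 = 344438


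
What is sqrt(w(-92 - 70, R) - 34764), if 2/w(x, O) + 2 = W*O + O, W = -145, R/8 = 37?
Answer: I*sqrt(15791337359629)/21313 ≈ 186.45*I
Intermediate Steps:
R = 296 (R = 8*37 = 296)
w(x, O) = 2/(-2 - 144*O) (w(x, O) = 2/(-2 + (-145*O + O)) = 2/(-2 - 144*O))
sqrt(w(-92 - 70, R) - 34764) = sqrt(1/(-1 - 72*296) - 34764) = sqrt(1/(-1 - 21312) - 34764) = sqrt(1/(-21313) - 34764) = sqrt(-1/21313 - 34764) = sqrt(-740925133/21313) = I*sqrt(15791337359629)/21313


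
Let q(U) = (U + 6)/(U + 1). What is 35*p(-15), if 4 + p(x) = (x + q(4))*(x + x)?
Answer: 13510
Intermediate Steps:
q(U) = (6 + U)/(1 + U)
p(x) = -4 + 2*x*(2 + x) (p(x) = -4 + (x + (6 + 4)/(1 + 4))*(x + x) = -4 + (x + 10/5)*(2*x) = -4 + (x + (⅕)*10)*(2*x) = -4 + (x + 2)*(2*x) = -4 + (2 + x)*(2*x) = -4 + 2*x*(2 + x))
35*p(-15) = 35*(-4 + 2*(-15)² + 4*(-15)) = 35*(-4 + 2*225 - 60) = 35*(-4 + 450 - 60) = 35*386 = 13510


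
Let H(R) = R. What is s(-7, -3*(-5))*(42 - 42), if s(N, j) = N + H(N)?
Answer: 0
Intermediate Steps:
s(N, j) = 2*N (s(N, j) = N + N = 2*N)
s(-7, -3*(-5))*(42 - 42) = (2*(-7))*(42 - 42) = -14*0 = 0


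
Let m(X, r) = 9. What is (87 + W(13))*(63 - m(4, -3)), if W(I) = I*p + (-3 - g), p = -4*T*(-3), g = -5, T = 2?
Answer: 21654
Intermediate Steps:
p = 24 (p = -4*2*(-3) = -8*(-3) = 24)
W(I) = 2 + 24*I (W(I) = I*24 + (-3 - 1*(-5)) = 24*I + (-3 + 5) = 24*I + 2 = 2 + 24*I)
(87 + W(13))*(63 - m(4, -3)) = (87 + (2 + 24*13))*(63 - 1*9) = (87 + (2 + 312))*(63 - 9) = (87 + 314)*54 = 401*54 = 21654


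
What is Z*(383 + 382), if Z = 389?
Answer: 297585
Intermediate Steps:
Z*(383 + 382) = 389*(383 + 382) = 389*765 = 297585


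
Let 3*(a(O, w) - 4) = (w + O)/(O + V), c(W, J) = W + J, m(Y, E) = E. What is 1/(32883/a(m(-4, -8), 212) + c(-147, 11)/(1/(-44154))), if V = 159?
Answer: 224/1346762567 ≈ 1.6632e-7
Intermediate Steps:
c(W, J) = J + W
a(O, w) = 4 + (O + w)/(3*(159 + O)) (a(O, w) = 4 + ((w + O)/(O + 159))/3 = 4 + ((O + w)/(159 + O))/3 = 4 + (O + w)/(3*(159 + O)))
1/(32883/a(m(-4, -8), 212) + c(-147, 11)/(1/(-44154))) = 1/(32883/(((1908 + 212 + 13*(-8))/(3*(159 - 8)))) + (11 - 147)/(1/(-44154))) = 1/(32883/(((1/3)*(1908 + 212 - 104)/151)) - 136/(-1/44154)) = 1/(32883/(((1/3)*(1/151)*2016)) - 136*(-44154)) = 1/(32883/(672/151) + 6004944) = 1/(32883*(151/672) + 6004944) = 1/(1655111/224 + 6004944) = 1/(1346762567/224) = 224/1346762567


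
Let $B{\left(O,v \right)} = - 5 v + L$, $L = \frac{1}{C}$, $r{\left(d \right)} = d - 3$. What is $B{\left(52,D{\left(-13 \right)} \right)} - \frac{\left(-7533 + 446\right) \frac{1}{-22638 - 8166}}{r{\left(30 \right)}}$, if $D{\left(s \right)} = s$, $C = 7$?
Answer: $\frac{379209239}{5821956} \approx 65.134$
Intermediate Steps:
$r{\left(d \right)} = -3 + d$
$L = \frac{1}{7} \approx 0.14286$
$B{\left(O,v \right)} = \frac{1}{7} - 5 v$ ($B{\left(O,v \right)} = - 5 v + \frac{1}{7} = \frac{1}{7} - 5 v$)
$B{\left(52,D{\left(-13 \right)} \right)} - \frac{\left(-7533 + 446\right) \frac{1}{-22638 - 8166}}{r{\left(30 \right)}} = \left(\frac{1}{7} - -65\right) - \frac{\left(-7533 + 446\right) \frac{1}{-22638 - 8166}}{-3 + 30} = \left(\frac{1}{7} + 65\right) - \frac{\left(-7087\right) \frac{1}{-30804}}{27} = \frac{456}{7} - \left(-7087\right) \left(- \frac{1}{30804}\right) \frac{1}{27} = \frac{456}{7} - \frac{7087}{30804} \cdot \frac{1}{27} = \frac{456}{7} - \frac{7087}{831708} = \frac{379209239}{5821956}$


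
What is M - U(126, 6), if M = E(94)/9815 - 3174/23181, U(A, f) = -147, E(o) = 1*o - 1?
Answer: 11138888576/75840505 ≈ 146.87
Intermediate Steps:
E(o) = -1 + o (E(o) = o - 1 = -1 + o)
M = -9665659/75840505 (M = (-1 + 94)/9815 - 3174/23181 = 93*(1/9815) - 3174*1/23181 = 93/9815 - 1058/7727 = -9665659/75840505 ≈ -0.12745)
M - U(126, 6) = -9665659/75840505 - 1*(-147) = -9665659/75840505 + 147 = 11138888576/75840505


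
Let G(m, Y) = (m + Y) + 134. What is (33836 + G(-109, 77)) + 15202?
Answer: 49140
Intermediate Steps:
G(m, Y) = 134 + Y + m (G(m, Y) = (Y + m) + 134 = 134 + Y + m)
(33836 + G(-109, 77)) + 15202 = (33836 + (134 + 77 - 109)) + 15202 = (33836 + 102) + 15202 = 33938 + 15202 = 49140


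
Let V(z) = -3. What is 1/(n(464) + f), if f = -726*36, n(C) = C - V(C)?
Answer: -1/25669 ≈ -3.8958e-5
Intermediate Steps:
n(C) = 3 + C (n(C) = C - 1*(-3) = C + 3 = 3 + C)
f = -26136
1/(n(464) + f) = 1/((3 + 464) - 26136) = 1/(467 - 26136) = 1/(-25669) = -1/25669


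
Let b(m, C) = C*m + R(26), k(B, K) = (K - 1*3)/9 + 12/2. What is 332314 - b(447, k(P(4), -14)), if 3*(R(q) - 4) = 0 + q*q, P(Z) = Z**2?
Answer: 330247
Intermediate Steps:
R(q) = 4 + q**2/3 (R(q) = 4 + (0 + q*q)/3 = 4 + (0 + q**2)/3 = 4 + q**2/3)
k(B, K) = 17/3 + K/9 (k(B, K) = (K - 3)*(1/9) + 12*(1/2) = (-3 + K)*(1/9) + 6 = (-1/3 + K/9) + 6 = 17/3 + K/9)
b(m, C) = 688/3 + C*m (b(m, C) = C*m + (4 + (1/3)*26**2) = C*m + (4 + (1/3)*676) = C*m + (4 + 676/3) = C*m + 688/3 = 688/3 + C*m)
332314 - b(447, k(P(4), -14)) = 332314 - (688/3 + (17/3 + (1/9)*(-14))*447) = 332314 - (688/3 + (17/3 - 14/9)*447) = 332314 - (688/3 + (37/9)*447) = 332314 - (688/3 + 5513/3) = 332314 - 1*2067 = 332314 - 2067 = 330247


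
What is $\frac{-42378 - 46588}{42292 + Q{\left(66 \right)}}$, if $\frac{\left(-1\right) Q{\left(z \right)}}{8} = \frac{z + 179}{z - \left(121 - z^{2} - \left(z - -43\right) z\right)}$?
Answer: $- \frac{102266417}{48614458} \approx -2.1036$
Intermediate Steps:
$Q{\left(z \right)} = - \frac{8 \left(179 + z\right)}{-121 + z + z^{2} + z \left(43 + z\right)}$ ($Q{\left(z \right)} = - 8 \frac{z + 179}{z - \left(121 - z^{2} - \left(z - -43\right) z\right)} = - 8 \frac{179 + z}{z - \left(121 - z^{2} - \left(z + 43\right) z\right)} = - 8 \frac{179 + z}{z - \left(121 - z^{2} - \left(43 + z\right) z\right)} = - 8 \frac{179 + z}{z - \left(121 - z^{2} - z \left(43 + z\right)\right)} = - 8 \frac{179 + z}{z + \left(-121 + z^{2} + z \left(43 + z\right)\right)} = - 8 \frac{179 + z}{-121 + z + z^{2} + z \left(43 + z\right)} = - \frac{8 \left(179 + z\right)}{-121 + z + z^{2} + z \left(43 + z\right)}$)
$\frac{-42378 - 46588}{42292 + Q{\left(66 \right)}} = \frac{-42378 - 46588}{42292 + \frac{8 \left(-179 - 66\right)}{-121 + 2 \cdot 66^{2} + 44 \cdot 66}} = - \frac{88966}{42292 + \frac{8 \left(-179 - 66\right)}{-121 + 2 \cdot 4356 + 2904}} = - \frac{88966}{42292 + 8 \frac{1}{-121 + 8712 + 2904} \left(-245\right)} = - \frac{88966}{42292 + 8 \cdot \frac{1}{11495} \left(-245\right)} = - \frac{88966}{42292 - \frac{392}{2299}} = - \frac{88966}{\frac{97228916}{2299}} = \left(-88966\right) \frac{2299}{97228916} = - \frac{102266417}{48614458}$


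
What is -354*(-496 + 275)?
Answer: 78234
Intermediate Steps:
-354*(-496 + 275) = -354*(-221) = 78234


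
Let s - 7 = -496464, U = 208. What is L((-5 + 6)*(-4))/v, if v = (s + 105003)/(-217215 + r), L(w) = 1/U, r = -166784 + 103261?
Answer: 140369/40711216 ≈ 0.0034479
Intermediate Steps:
s = -496457 (s = 7 - 496464 = -496457)
r = -63523
L(w) = 1/208
v = 195727/140369 (v = (-496457 + 105003)/(-217215 - 63523) = -391454/(-280738) = -391454*(-1/280738) = 195727/140369 ≈ 1.3944)
L((-5 + 6)*(-4))/v = 1/(208*(195727/140369)) = (1/208)*(140369/195727) = 140369/40711216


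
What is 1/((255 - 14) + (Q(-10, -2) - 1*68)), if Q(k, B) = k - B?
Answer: 1/165 ≈ 0.0060606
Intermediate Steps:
1/((255 - 14) + (Q(-10, -2) - 1*68)) = 1/((255 - 14) + ((-10 - 1*(-2)) - 1*68)) = 1/(241 + ((-10 + 2) - 68)) = 1/(241 + (-8 - 68)) = 1/(241 - 76) = 1/165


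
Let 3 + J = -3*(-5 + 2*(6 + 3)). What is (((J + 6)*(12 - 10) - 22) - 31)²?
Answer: 15625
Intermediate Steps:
J = -42 (J = -3 - 3*(-5 + 2*(6 + 3)) = -3 - 3*(-5 + 2*9) = -3 - 3*(-5 + 18) = -3 - 3*13 = -3 - 39 = -42)
(((J + 6)*(12 - 10) - 22) - 31)² = (((-42 + 6)*(12 - 10) - 22) - 31)² = ((-36*2 - 22) - 31)² = ((-72 - 22) - 31)² = (-94 - 31)² = (-125)² = 15625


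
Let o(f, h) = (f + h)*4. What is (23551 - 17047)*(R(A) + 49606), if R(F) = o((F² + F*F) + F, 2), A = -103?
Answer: 872017296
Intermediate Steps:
o(f, h) = 4*f + 4*h
R(F) = 8 + 4*F + 8*F² (R(F) = 4*((F² + F*F) + F) + 4*2 = 4*((F² + F²) + F) + 8 = 4*(2*F² + F) + 8 = 4*(F + 2*F²) + 8 = (4*F + 8*F²) + 8 = 8 + 4*F + 8*F²)
(23551 - 17047)*(R(A) + 49606) = (23551 - 17047)*((8 + 4*(-103)*(1 + 2*(-103))) + 49606) = 6504*((8 + 4*(-103)*(1 - 206)) + 49606) = 6504*((8 + 4*(-103)*(-205)) + 49606) = 6504*((8 + 84460) + 49606) = 6504*(84468 + 49606) = 6504*134074 = 872017296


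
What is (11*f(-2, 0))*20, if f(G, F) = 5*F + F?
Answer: 0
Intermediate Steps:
f(G, F) = 6*F
(11*f(-2, 0))*20 = (11*(6*0))*20 = (11*0)*20 = 0*20 = 0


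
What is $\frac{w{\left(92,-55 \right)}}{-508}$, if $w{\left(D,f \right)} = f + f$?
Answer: $\frac{55}{254} \approx 0.21654$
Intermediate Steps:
$w{\left(D,f \right)} = 2 f$
$\frac{w{\left(92,-55 \right)}}{-508} = \frac{2 \left(-55\right)}{-508} = \left(-110\right) \left(- \frac{1}{508}\right) = \frac{55}{254}$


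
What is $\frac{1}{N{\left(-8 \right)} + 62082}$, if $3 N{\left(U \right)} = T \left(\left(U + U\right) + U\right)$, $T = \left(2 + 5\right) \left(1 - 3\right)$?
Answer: $\frac{1}{62194} \approx 1.6079 \cdot 10^{-5}$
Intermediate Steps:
$T = -14$ ($T = 7 \left(-2\right) = -14$)
$N{\left(U \right)} = - 14 U$ ($N{\left(U \right)} = \frac{\left(-14\right) \left(\left(U + U\right) + U\right)}{3} = \frac{\left(-14\right) \left(2 U + U\right)}{3} = \frac{\left(-14\right) 3 U}{3} = \frac{\left(-42\right) U}{3} = - 14 U$)
$\frac{1}{N{\left(-8 \right)} + 62082} = \frac{1}{\left(-14\right) \left(-8\right) + 62082} = \frac{1}{112 + 62082} = \frac{1}{62194}$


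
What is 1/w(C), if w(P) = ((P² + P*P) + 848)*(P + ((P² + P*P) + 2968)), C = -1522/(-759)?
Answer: 331869318561/846045860302878544 ≈ 3.9226e-7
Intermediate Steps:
C = 1522/759 (C = -1522*(-1/759) = 1522/759 ≈ 2.0053)
w(P) = (848 + 2*P²)*(2968 + P + 2*P²) (w(P) = ((P² + P²) + 848)*(P + ((P² + P²) + 2968)) = (2*P² + 848)*(P + (2*P² + 2968)) = (848 + 2*P²)*(P + (2968 + 2*P²)) = (848 + 2*P²)*(2968 + P + 2*P²))
1/w(C) = 1/(2516864 + 2*(1522/759)³ + 4*(1522/759)⁴ + 848*(1522/759) + 7632*(1522/759)²) = 1/(2516864 + 2*(3525688648/437245479) + 4*(5366098122256/331869318561) + 1290656/759 + 7632*(2316484/576081)) = 1/(2516864 + 7051377296/437245479 + 21464392489024/331869318561 + 1290656/759 + 1964378432/64009) = 1/(846045860302878544/331869318561) = 331869318561/846045860302878544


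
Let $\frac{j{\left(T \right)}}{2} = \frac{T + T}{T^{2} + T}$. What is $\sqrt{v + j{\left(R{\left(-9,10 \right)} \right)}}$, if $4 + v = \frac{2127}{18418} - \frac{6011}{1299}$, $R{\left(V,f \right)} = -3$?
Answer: $\frac{i \sqrt{6017073567269694}}{23924982} \approx 3.2422 i$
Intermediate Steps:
$j{\left(T \right)} = \frac{4 T}{T + T^{2}}$ ($j{\left(T \right)} = 2 \frac{T + T}{T^{2} + T} = 2 \frac{2 T}{T + T^{2}} = \frac{4 T}{T + T^{2}}$)
$v = - \frac{203647553}{23924982}$ ($v = -4 + \left(\frac{2127}{18418} - \frac{6011}{1299}\right) = -4 - \frac{107947625}{23924982} = - \frac{203647553}{23924982} \approx -8.5119$)
$\sqrt{v + j{\left(R{\left(-9,10 \right)} \right)}} = \sqrt{- \frac{203647553}{23924982} + \frac{4}{1 - 3}} = \sqrt{- \frac{203647553}{23924982} + \frac{4}{-2}} = \sqrt{- \frac{203647553}{23924982} + 4 \left(- \frac{1}{2}\right)} = \sqrt{- \frac{203647553}{23924982} - 2} = \sqrt{- \frac{251497517}{23924982}} = \frac{i \sqrt{6017073567269694}}{23924982}$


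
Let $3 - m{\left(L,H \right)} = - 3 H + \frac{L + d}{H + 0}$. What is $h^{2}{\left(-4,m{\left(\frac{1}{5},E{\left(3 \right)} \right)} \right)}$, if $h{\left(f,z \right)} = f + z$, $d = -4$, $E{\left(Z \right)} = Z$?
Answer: $\frac{19321}{225} \approx 85.871$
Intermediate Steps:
$m{\left(L,H \right)} = 3 + 3 H - \frac{-4 + L}{H}$ ($m{\left(L,H \right)} = 3 - \left(- 3 H + \frac{L - 4}{H + 0}\right) = 3 - \left(- 3 H + \frac{-4 + L}{H}\right) = 3 + \left(3 H - \frac{-4 + L}{H}\right) = 3 + 3 H - \frac{-4 + L}{H}$)
$h^{2}{\left(-4,m{\left(\frac{1}{5},E{\left(3 \right)} \right)} \right)} = \left(-4 + \frac{4 - \frac{1}{5} + 3 \cdot 3 \left(1 + 3\right)}{3}\right)^{2} = \left(-4 + \frac{4 - \frac{1}{5} + 3 \cdot 3 \cdot 4}{3}\right)^{2} = \left(-4 + \frac{4 - \frac{1}{5} + 36}{3}\right)^{2} = \left(-4 + \frac{1}{3} \cdot \frac{199}{5}\right)^{2} = \left(-4 + \frac{199}{15}\right)^{2} = \left(\frac{139}{15}\right)^{2} = \frac{19321}{225}$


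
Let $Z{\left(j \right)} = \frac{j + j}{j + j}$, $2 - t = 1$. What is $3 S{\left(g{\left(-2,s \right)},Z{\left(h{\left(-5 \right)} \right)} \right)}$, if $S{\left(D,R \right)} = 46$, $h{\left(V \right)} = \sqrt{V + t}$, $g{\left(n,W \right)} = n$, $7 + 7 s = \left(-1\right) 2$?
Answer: $138$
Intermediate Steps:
$s = - \frac{9}{7}$ ($s = -1 + \frac{\left(-1\right) 2}{7} = -1 + \frac{1}{7} \left(-2\right) = -1 - \frac{2}{7} = - \frac{9}{7} \approx -1.2857$)
$t = 1$ ($t = 2 - 1 = 1$)
$h{\left(V \right)} = \sqrt{1 + V}$ ($h{\left(V \right)} = \sqrt{V + 1} = \sqrt{1 + V}$)
$Z{\left(j \right)} = 1$ ($Z{\left(j \right)} = \frac{2 j}{2 j} = 2 j \frac{1}{2 j} = 1$)
$3 S{\left(g{\left(-2,s \right)},Z{\left(h{\left(-5 \right)} \right)} \right)} = 3 \cdot 46 = 138$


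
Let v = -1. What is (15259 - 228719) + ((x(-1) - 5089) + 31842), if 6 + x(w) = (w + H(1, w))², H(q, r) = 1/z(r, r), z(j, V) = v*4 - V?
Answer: -1680401/9 ≈ -1.8671e+5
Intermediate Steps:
z(j, V) = -4 - V (z(j, V) = -1*4 - V = -4 - V)
H(q, r) = 1/(-4 - r)
x(w) = -6 + (w - 1/(4 + w))²
(15259 - 228719) + ((x(-1) - 5089) + 31842) = (15259 - 228719) + (((-6 + (-1 - 1/(4 - 1))²) - 5089) + 31842) = -213460 + (((-6 + (-1 - 1/3)²) - 5089) + 31842) = -213460 + (((-6 + (-1 - 1*⅓)²) - 5089) + 31842) = -213460 + (((-6 + (-1 - ⅓)²) - 5089) + 31842) = -213460 + (((-6 + (-4/3)²) - 5089) + 31842) = -213460 + (((-6 + 16/9) - 5089) + 31842) = -213460 + ((-38/9 - 5089) + 31842) = -213460 + (-45839/9 + 31842) = -213460 + 240739/9 = -1680401/9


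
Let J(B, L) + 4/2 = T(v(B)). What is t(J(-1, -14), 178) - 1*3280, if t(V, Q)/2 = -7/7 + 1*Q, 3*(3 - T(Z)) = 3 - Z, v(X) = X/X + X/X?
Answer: -2926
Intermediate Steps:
v(X) = 2 (v(X) = 1 + 1 = 2)
T(Z) = 2 + Z/3 (T(Z) = 3 - (3 - Z)/3 = 3 + (-1 + Z/3) = 2 + Z/3)
J(B, L) = 2/3 (J(B, L) = -2 + (2 + (1/3)*2) = -2 + (2 + 2/3) = -2 + 8/3 = 2/3)
t(V, Q) = -2 + 2*Q (t(V, Q) = 2*(-7/7 + 1*Q) = 2*(-7*1/7 + Q) = 2*(-1 + Q) = -2 + 2*Q)
t(J(-1, -14), 178) - 1*3280 = (-2 + 2*178) - 1*3280 = (-2 + 356) - 3280 = 354 - 3280 = -2926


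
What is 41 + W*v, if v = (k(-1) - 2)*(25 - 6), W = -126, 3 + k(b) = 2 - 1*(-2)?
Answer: 2435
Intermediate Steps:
k(b) = 1 (k(b) = -3 + (2 - 1*(-2)) = -3 + (2 + 2) = -3 + 4 = 1)
v = -19 (v = (1 - 2)*(25 - 6) = -1*19 = -19)
41 + W*v = 41 - 126*(-19) = 41 + 2394 = 2435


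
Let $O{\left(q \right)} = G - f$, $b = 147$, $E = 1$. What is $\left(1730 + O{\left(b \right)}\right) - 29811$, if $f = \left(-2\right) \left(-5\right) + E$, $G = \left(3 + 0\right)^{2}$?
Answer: $-28083$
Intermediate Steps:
$G = 9$ ($G = 3^{2} = 9$)
$f = 11$ ($f = \left(-2\right) \left(-5\right) + 1 = 10 + 1 = 11$)
$O{\left(q \right)} = -2$ ($O{\left(q \right)} = 9 - 11 = -2$)
$\left(1730 + O{\left(b \right)}\right) - 29811 = \left(1730 - 2\right) - 29811 = 1728 - 29811 = -28083$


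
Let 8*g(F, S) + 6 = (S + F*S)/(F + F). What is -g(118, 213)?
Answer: -23931/1888 ≈ -12.675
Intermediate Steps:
g(F, S) = -¾ + (S + F*S)/(16*F) (g(F, S) = -¾ + ((S + F*S)/(F + F))/8 = -¾ + ((S + F*S)/((2*F)))/8 = -¾ + ((S + F*S)*(1/(2*F)))/8 = -¾ + ((S + F*S)/(2*F))/8 = -¾ + (S + F*S)/(16*F))
-g(118, 213) = -(213 + 118*(-12 + 213))/(16*118) = -(213 + 118*201)/(16*118) = -(213 + 23718)/(16*118) = -23931/(16*118) = -1*23931/1888 = -23931/1888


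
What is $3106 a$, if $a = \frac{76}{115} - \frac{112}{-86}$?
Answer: $\frac{30153048}{4945} \approx 6097.7$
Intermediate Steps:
$a = \frac{9708}{4945}$ ($a = 76 \cdot \frac{1}{115} - - \frac{56}{43} = \frac{76}{115} + \frac{56}{43} = \frac{9708}{4945} \approx 1.9632$)
$3106 a = 3106 \cdot \frac{9708}{4945} = \frac{30153048}{4945}$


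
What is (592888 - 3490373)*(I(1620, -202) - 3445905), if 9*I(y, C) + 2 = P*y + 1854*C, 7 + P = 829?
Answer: 87086852622275/9 ≈ 9.6763e+12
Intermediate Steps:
P = 822 (P = -7 + 829 = 822)
I(y, C) = -2/9 + 206*C + 274*y/3 (I(y, C) = -2/9 + (822*y + 1854*C)/9 = -2/9 + (206*C + 274*y/3) = -2/9 + 206*C + 274*y/3)
(592888 - 3490373)*(I(1620, -202) - 3445905) = (592888 - 3490373)*((-2/9 + 206*(-202) + (274/3)*1620) - 3445905) = -2897485*((-2/9 - 41612 + 147960) - 3445905) = -2897485*(957130/9 - 3445905) = -2897485*(-30056015/9) = 87086852622275/9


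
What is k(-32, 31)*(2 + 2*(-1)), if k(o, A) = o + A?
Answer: 0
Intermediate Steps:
k(o, A) = A + o
k(-32, 31)*(2 + 2*(-1)) = (31 - 32)*(2 + 2*(-1)) = -(2 - 2) = -1*0 = 0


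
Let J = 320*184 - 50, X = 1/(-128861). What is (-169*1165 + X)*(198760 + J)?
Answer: -6535263853213740/128861 ≈ -5.0716e+10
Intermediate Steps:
X = -1/128861 ≈ -7.7603e-6
J = 58830 (J = 58880 - 50 = 58830)
(-169*1165 + X)*(198760 + J) = (-169*1165 - 1/128861)*(198760 + 58830) = (-196885 - 1/128861)*257590 = -25370797986/128861*257590 = -6535263853213740/128861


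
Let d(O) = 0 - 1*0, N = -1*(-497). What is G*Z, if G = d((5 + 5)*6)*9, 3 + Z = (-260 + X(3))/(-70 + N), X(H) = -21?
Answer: 0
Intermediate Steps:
N = 497
d(O) = 0 (d(O) = 0 + 0 = 0)
Z = -1562/427 (Z = -3 + (-260 - 21)/(-70 + 497) = -3 - 281/427 = -1562/427 ≈ -3.6581)
G = 0 (G = 0*9 = 0)
G*Z = 0*(-1562/427) = 0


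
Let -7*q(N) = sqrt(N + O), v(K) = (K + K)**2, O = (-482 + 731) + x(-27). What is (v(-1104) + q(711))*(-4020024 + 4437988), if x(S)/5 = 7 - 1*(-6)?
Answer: 2037684842496 - 2089820*sqrt(41)/7 ≈ 2.0377e+12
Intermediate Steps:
x(S) = 65 (x(S) = 5*(7 - 1*(-6)) = 5*(7 + 6) = 5*13 = 65)
O = 314 (O = (-482 + 731) + 65 = 249 + 65 = 314)
v(K) = 4*K**2 (v(K) = (2*K)**2 = 4*K**2)
q(N) = -sqrt(314 + N)/7 (q(N) = -sqrt(N + 314)/7 = -sqrt(314 + N)/7)
(v(-1104) + q(711))*(-4020024 + 4437988) = (4*(-1104)**2 - sqrt(314 + 711)/7)*(-4020024 + 4437988) = (4*1218816 - 5*sqrt(41)/7)*417964 = (4875264 - 5*sqrt(41)/7)*417964 = 2037684842496 - 2089820*sqrt(41)/7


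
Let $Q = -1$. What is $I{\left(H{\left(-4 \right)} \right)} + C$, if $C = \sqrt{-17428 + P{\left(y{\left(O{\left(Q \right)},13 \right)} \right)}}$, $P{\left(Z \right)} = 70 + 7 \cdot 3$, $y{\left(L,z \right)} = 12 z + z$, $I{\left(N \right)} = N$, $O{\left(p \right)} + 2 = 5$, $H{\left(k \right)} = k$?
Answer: $-4 + i \sqrt{17337} \approx -4.0 + 131.67 i$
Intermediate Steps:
$O{\left(p \right)} = 3$ ($O{\left(p \right)} = -2 + 5 = 3$)
$y{\left(L,z \right)} = 13 z$
$P{\left(Z \right)} = 91$ ($P{\left(Z \right)} = 70 + 21 = 91$)
$C = i \sqrt{17337}$ ($C = \sqrt{-17428 + 91} = \sqrt{-17337} = i \sqrt{17337} \approx 131.67 i$)
$I{\left(H{\left(-4 \right)} \right)} + C = -4 + i \sqrt{17337}$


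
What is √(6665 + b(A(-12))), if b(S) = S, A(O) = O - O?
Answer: √6665 ≈ 81.639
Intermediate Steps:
A(O) = 0
√(6665 + b(A(-12))) = √(6665 + 0) = √6665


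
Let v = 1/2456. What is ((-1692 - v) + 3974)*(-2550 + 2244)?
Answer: -857502423/1228 ≈ -6.9829e+5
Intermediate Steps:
v = 1/2456 ≈ 0.00040717
((-1692 - v) + 3974)*(-2550 + 2244) = ((-1692 - 1*1/2456) + 3974)*(-2550 + 2244) = ((-1692 - 1/2456) + 3974)*(-306) = (-4155553/2456 + 3974)*(-306) = (5604591/2456)*(-306) = -857502423/1228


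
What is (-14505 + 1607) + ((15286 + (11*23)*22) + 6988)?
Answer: 14942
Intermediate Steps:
(-14505 + 1607) + ((15286 + (11*23)*22) + 6988) = -12898 + ((15286 + 253*22) + 6988) = -12898 + ((15286 + 5566) + 6988) = -12898 + (20852 + 6988) = -12898 + 27840 = 14942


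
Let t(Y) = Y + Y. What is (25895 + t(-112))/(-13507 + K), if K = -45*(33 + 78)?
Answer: -25671/18502 ≈ -1.3875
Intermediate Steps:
t(Y) = 2*Y
K = -4995 (K = -45*111 = -4995)
(25895 + t(-112))/(-13507 + K) = (25895 + 2*(-112))/(-13507 - 4995) = (25895 - 224)/(-18502) = 25671*(-1/18502) = -25671/18502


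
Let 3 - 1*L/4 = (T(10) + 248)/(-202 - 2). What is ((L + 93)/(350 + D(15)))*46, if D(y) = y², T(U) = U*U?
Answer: 3802/425 ≈ 8.9459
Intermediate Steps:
T(U) = U²
L = 320/17 (L = 12 - 4*(10² + 248)/(-202 - 2) = 12 - 4*(100 + 248)/(-204) = 12 - 1392*(-1)/204 = 12 - 4*(-29/17) = 12 + 116/17 = 320/17 ≈ 18.824)
((L + 93)/(350 + D(15)))*46 = ((320/17 + 93)/(350 + 15²))*46 = (1901/(17*(350 + 225)))*46 = ((1901/17)/575)*46 = ((1901/17)*(1/575))*46 = (1901/9775)*46 = 3802/425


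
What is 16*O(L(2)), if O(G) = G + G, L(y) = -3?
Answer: -96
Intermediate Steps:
O(G) = 2*G
16*O(L(2)) = 16*(2*(-3)) = 16*(-6) = -96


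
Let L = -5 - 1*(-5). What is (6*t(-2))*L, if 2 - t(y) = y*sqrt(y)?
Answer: 0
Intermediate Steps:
t(y) = 2 - y**(3/2) (t(y) = 2 - y*sqrt(y) = 2 - y**(3/2))
L = 0 (L = -5 + 5 = 0)
(6*t(-2))*L = (6*(2 - (-2)**(3/2)))*0 = (6*(2 - (-2)*I*sqrt(2)))*0 = (6*(2 + 2*I*sqrt(2)))*0 = (12 + 12*I*sqrt(2))*0 = 0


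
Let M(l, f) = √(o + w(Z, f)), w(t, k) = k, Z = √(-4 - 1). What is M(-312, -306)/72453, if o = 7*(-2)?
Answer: 8*I*√5/72453 ≈ 0.0002469*I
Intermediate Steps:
Z = I*√5 (Z = √(-5) = I*√5 ≈ 2.2361*I)
o = -14
M(l, f) = √(-14 + f)
M(-312, -306)/72453 = √(-14 - 306)/72453 = √(-320)*(1/72453) = (8*I*√5)*(1/72453) = 8*I*√5/72453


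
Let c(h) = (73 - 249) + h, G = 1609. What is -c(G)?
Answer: -1433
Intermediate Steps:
c(h) = -176 + h
-c(G) = -(-176 + 1609) = -1*1433 = -1433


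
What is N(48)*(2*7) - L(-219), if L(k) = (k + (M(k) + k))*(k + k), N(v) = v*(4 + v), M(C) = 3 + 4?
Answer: -153834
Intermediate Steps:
M(C) = 7
L(k) = 2*k*(7 + 2*k) (L(k) = (k + (7 + k))*(k + k) = (7 + 2*k)*(2*k) = 2*k*(7 + 2*k))
N(48)*(2*7) - L(-219) = (48*(4 + 48))*(2*7) - 2*(-219)*(7 + 2*(-219)) = (48*52)*14 - 2*(-219)*(7 - 438) = 2496*14 - 2*(-219)*(-431) = 34944 - 1*188778 = 34944 - 188778 = -153834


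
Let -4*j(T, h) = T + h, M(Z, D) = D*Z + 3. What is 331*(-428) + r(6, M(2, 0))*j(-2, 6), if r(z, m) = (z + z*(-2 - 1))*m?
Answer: -141632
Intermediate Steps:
M(Z, D) = 3 + D*Z
r(z, m) = -2*m*z (r(z, m) = (z + z*(-3))*m = (z - 3*z)*m = (-2*z)*m = -2*m*z)
j(T, h) = -T/4 - h/4 (j(T, h) = -(T + h)/4 = -T/4 - h/4)
331*(-428) + r(6, M(2, 0))*j(-2, 6) = 331*(-428) + (-2*(3 + 0*2)*6)*(-¼*(-2) - ¼*6) = -141668 + (-2*(3 + 0)*6)*(½ - 3/2) = -141668 - 2*3*6*(-1) = -141668 - 36*(-1) = -141668 + 36 = -141632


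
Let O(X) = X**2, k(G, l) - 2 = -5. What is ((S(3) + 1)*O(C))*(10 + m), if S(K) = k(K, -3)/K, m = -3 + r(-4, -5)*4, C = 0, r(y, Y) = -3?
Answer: 0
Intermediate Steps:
k(G, l) = -3 (k(G, l) = 2 - 5 = -3)
m = -15 (m = -3 - 3*4 = -3 - 12 = -15)
S(K) = -3/K
((S(3) + 1)*O(C))*(10 + m) = ((-3/3 + 1)*0**2)*(10 - 15) = ((-3*1/3 + 1)*0)*(-5) = ((-1 + 1)*0)*(-5) = (0*0)*(-5) = 0*(-5) = 0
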